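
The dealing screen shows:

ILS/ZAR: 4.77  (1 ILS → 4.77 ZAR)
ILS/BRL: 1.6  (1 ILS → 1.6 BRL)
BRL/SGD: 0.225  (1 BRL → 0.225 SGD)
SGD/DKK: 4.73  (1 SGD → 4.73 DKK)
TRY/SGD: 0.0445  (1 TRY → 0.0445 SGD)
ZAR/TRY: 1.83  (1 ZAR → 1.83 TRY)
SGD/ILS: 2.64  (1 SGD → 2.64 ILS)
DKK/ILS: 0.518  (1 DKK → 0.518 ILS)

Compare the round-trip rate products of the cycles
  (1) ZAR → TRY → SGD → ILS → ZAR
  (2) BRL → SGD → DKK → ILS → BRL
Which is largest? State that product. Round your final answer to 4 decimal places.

1.0255

(1) 1.83 × 0.0445 × 2.64 × 4.77 = 1.02549
(2) 0.225 × 4.73 × 0.518 × 1.6 = 0.88205
Highest is cycle (1) at 1.0255 (>1, arbitrage).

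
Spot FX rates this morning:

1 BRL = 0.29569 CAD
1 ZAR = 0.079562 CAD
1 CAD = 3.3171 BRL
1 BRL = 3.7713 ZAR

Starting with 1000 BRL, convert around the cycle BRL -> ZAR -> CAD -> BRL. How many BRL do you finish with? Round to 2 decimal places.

995.30

1000 BRL × 3.7713 = 3771.3 ZAR
3771.3 ZAR × 0.079562 = 300.0521706 CAD
300.0521706 CAD × 3.3171 = 995.30305509726 BRL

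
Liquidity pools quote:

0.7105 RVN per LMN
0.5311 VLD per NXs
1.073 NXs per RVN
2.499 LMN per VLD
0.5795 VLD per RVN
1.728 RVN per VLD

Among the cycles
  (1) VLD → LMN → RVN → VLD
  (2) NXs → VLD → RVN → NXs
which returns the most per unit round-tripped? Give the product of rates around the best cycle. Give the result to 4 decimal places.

1.0289

(1) 2.499 × 0.7105 × 0.5795 = 1.02893
(2) 0.5311 × 1.728 × 1.073 = 0.98474
Highest is cycle (1) at 1.0289 (>1, arbitrage).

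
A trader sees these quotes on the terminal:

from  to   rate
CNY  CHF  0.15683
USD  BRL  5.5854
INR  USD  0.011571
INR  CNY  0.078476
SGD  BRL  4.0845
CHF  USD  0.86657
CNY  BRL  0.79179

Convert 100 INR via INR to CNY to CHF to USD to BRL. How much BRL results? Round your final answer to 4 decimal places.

100 INR × 0.078476 = 7.8476 CNY
7.8476 CNY × 0.15683 = 1.230739108 CHF
1.230739108 CHF × 0.86657 = 1.06652158881956 USD
1.06652158881956 USD × 5.5854 = 5.956949682192770424 BRL

5.9569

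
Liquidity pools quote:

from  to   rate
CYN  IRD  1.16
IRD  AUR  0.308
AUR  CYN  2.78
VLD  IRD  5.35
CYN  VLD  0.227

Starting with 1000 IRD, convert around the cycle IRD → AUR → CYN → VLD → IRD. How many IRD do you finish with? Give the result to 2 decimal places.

1039.86

1000 IRD × 0.308 = 308 AUR
308 AUR × 2.78 = 856.24 CYN
856.24 CYN × 0.227 = 194.36648 VLD
194.36648 VLD × 5.35 = 1039.860668 IRD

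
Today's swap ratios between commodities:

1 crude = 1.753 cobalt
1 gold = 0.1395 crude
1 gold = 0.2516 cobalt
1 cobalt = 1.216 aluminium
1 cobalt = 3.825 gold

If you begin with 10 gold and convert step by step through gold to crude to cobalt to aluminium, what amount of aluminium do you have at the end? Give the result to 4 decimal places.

10 gold × 0.1395 = 1.395 crude
1.395 crude × 1.753 = 2.445435 cobalt
2.445435 cobalt × 1.216 = 2.97364896 aluminium

2.9736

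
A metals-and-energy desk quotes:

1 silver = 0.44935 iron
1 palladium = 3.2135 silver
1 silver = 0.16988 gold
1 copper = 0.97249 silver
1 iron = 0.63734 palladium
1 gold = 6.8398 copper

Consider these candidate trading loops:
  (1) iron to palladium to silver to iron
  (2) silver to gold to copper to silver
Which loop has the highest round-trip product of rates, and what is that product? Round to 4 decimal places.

(1) 0.63734 × 3.2135 × 0.44935 = 0.92031
(2) 0.16988 × 6.8398 × 0.97249 = 1.12998
Highest is cycle (2) at 1.1300 (>1, arbitrage).

1.1300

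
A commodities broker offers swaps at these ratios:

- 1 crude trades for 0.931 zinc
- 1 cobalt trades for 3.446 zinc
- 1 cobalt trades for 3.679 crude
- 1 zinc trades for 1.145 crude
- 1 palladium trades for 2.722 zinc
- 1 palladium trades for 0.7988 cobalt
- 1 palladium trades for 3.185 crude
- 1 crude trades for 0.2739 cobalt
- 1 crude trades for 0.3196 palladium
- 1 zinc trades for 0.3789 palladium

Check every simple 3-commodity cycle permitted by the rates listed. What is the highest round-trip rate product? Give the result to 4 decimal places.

1.1235

crude→zinc→palladium→crude: 0.931 × 0.3789 × 3.185 = 1.12353
crude→cobalt→zinc→crude: 0.2739 × 3.446 × 1.145 = 1.08072
palladium→cobalt→zinc→palladium: 0.7988 × 3.446 × 0.3789 = 1.04298
crude→palladium→zinc→crude: 0.3196 × 2.722 × 1.145 = 0.99609
crude→palladium→cobalt→crude: 0.3196 × 0.7988 × 3.679 = 0.93924
Maximum is crude→zinc→palladium→crude at 1.1235; arbitrage exists.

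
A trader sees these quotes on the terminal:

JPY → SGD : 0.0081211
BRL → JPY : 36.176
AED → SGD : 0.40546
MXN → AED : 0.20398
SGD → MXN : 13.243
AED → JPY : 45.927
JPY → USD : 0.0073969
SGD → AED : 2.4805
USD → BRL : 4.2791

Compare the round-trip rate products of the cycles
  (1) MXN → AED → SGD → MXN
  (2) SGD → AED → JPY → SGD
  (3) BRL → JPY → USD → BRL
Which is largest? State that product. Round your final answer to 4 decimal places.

1.1450

(1) 0.20398 × 0.40546 × 13.243 = 1.09527
(2) 2.4805 × 45.927 × 0.0081211 = 0.92517
(3) 36.176 × 0.0073969 × 4.2791 = 1.14505
Highest is cycle (3) at 1.1450 (>1, arbitrage).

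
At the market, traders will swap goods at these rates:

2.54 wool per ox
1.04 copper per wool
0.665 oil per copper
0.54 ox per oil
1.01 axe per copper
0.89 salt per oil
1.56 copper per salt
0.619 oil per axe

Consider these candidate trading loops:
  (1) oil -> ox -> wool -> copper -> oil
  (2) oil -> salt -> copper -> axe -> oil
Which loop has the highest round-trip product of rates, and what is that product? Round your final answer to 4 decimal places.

(1) 0.54 × 2.54 × 1.04 × 0.665 = 0.94860
(2) 0.89 × 1.56 × 1.01 × 0.619 = 0.86801
Highest is cycle (1) at 0.9486 (≤1, no arbitrage).

0.9486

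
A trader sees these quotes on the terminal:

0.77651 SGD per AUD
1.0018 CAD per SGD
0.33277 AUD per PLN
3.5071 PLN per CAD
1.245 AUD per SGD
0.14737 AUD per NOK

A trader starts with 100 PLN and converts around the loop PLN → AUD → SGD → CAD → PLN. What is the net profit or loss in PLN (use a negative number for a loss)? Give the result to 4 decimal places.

100 PLN × 0.33277 = 33.277 AUD
33.277 AUD × 0.77651 = 25.83992327 SGD
25.83992327 SGD × 1.0018 = 25.886435131886 CAD
25.886435131886 CAD × 3.5071 = 90.7863166510373906 PLN
Net change: 90.7863166510373906 − 100 = -9.2136833489626094 PLN

-9.2137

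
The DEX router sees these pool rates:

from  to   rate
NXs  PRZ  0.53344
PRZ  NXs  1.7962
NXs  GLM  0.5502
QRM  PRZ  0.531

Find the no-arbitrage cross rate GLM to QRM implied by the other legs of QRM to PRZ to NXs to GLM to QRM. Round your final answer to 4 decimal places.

1.9056

Known legs of the cycle: 0.531 × 1.7962 × 0.5502 = 0.52477096644
For no arbitrage the full-cycle product must be 1, so the missing rate is 1 / 0.52477096644 ≈ 1.905593.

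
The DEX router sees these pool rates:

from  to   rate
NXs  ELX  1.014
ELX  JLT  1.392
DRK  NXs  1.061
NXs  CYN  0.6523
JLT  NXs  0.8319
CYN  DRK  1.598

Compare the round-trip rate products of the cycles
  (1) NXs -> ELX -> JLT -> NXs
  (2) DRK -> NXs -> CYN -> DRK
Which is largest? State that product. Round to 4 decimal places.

1.1742

(1) 1.014 × 1.392 × 0.8319 = 1.17422
(2) 1.061 × 0.6523 × 1.598 = 1.10596
Highest is cycle (1) at 1.1742 (>1, arbitrage).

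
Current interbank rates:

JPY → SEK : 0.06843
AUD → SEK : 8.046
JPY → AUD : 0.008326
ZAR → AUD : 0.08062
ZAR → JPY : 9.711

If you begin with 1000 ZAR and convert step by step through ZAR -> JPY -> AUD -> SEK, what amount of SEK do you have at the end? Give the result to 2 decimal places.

650.55

1000 ZAR × 9.711 = 9711 JPY
9711 JPY × 0.008326 = 80.853786 AUD
80.853786 AUD × 8.046 = 650.549562156 SEK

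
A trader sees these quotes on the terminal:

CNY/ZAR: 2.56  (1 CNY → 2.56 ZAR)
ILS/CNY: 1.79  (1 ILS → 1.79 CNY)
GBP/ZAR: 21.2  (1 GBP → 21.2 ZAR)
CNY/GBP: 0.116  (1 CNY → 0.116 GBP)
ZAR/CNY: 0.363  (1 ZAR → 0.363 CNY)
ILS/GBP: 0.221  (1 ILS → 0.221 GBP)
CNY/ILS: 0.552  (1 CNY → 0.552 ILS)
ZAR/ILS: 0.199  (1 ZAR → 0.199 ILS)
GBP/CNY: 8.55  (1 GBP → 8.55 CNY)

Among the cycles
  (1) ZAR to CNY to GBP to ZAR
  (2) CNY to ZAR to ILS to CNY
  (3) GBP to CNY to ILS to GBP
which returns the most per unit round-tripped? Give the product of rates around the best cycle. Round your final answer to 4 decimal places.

(1) 0.363 × 0.116 × 21.2 = 0.89269
(2) 2.56 × 0.199 × 1.79 = 0.91190
(3) 8.55 × 0.552 × 0.221 = 1.04303
Highest is cycle (3) at 1.0430 (>1, arbitrage).

1.0430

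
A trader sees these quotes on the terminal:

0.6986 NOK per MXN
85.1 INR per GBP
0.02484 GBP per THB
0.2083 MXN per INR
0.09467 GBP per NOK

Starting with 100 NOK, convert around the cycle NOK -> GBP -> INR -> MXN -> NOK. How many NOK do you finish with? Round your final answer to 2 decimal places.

100 NOK × 0.09467 = 9.467 GBP
9.467 GBP × 85.1 = 805.6417 INR
805.6417 INR × 0.2083 = 167.81516611 MXN
167.81516611 MXN × 0.6986 = 117.235675044446 NOK

117.24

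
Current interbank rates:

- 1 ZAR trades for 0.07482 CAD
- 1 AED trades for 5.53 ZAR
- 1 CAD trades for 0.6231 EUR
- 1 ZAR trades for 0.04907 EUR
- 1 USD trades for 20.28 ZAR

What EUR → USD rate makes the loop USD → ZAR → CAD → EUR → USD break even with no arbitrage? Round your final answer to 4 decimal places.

1.0577

Known legs of the cycle: 20.28 × 0.07482 × 0.6231 = 0.94546053576
For no arbitrage the full-cycle product must be 1, so the missing rate is 1 / 0.94546053576 ≈ 1.057686.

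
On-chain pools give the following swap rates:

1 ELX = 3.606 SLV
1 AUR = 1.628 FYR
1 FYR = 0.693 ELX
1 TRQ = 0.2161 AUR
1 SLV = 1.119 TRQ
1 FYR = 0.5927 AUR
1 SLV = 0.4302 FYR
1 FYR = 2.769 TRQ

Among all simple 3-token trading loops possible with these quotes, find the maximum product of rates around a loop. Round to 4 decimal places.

1.0751

SLV→FYR→ELX→SLV: 0.4302 × 0.693 × 3.606 = 1.07505
AUR→FYR→TRQ→AUR: 1.628 × 2.769 × 0.2161 = 0.97416
Maximum is SLV→FYR→ELX→SLV at 1.0751; arbitrage exists.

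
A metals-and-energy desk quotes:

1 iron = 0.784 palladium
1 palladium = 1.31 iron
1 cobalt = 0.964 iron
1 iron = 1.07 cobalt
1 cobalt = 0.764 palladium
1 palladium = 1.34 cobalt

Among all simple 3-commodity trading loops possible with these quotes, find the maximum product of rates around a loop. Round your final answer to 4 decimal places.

iron→cobalt→palladium→iron: 1.07 × 0.764 × 1.31 = 1.07090
iron→palladium→cobalt→iron: 0.784 × 1.34 × 0.964 = 1.01274
Maximum is iron→cobalt→palladium→iron at 1.0709; arbitrage exists.

1.0709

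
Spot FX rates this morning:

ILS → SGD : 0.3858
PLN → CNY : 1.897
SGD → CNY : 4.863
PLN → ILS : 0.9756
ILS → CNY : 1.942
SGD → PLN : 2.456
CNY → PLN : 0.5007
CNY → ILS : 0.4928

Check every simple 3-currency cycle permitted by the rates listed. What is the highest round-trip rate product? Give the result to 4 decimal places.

0.9486

CNY→PLN→ILS→CNY: 0.5007 × 0.9756 × 1.942 = 0.94863
CNY→ILS→SGD→CNY: 0.4928 × 0.3858 × 4.863 = 0.92456
PLN→ILS→SGD→PLN: 0.9756 × 0.3858 × 2.456 = 0.92441
Maximum is CNY→PLN→ILS→CNY at 0.9486; no arbitrage — every cycle loses value.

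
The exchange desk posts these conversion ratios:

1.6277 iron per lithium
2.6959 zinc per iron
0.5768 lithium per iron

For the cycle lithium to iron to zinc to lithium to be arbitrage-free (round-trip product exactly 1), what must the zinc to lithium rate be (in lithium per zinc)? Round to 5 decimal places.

Known legs of the cycle: 1.6277 × 2.6959 = 4.38811643
For no arbitrage the full-cycle product must be 1, so the missing rate is 1 / 4.38811643 ≈ 0.2278882.

0.22789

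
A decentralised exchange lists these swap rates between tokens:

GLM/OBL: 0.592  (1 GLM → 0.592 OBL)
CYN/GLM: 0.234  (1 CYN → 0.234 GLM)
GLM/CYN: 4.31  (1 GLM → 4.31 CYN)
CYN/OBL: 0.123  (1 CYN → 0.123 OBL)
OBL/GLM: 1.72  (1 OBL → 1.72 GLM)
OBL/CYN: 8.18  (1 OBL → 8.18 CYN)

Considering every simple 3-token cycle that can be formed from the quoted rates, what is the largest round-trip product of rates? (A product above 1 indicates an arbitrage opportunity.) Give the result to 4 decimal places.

1.1332

GLM→OBL→CYN→GLM: 0.592 × 8.18 × 0.234 = 1.13316
GLM→CYN→OBL→GLM: 4.31 × 0.123 × 1.72 = 0.91182
Maximum is GLM→OBL→CYN→GLM at 1.1332; arbitrage exists.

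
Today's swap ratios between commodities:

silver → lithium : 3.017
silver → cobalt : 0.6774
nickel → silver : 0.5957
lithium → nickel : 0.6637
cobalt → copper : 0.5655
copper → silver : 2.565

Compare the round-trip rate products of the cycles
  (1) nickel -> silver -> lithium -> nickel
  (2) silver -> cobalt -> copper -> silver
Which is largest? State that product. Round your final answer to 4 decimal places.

(1) 0.5957 × 3.017 × 0.6637 = 1.19282
(2) 0.6774 × 0.5655 × 2.565 = 0.98257
Highest is cycle (1) at 1.1928 (>1, arbitrage).

1.1928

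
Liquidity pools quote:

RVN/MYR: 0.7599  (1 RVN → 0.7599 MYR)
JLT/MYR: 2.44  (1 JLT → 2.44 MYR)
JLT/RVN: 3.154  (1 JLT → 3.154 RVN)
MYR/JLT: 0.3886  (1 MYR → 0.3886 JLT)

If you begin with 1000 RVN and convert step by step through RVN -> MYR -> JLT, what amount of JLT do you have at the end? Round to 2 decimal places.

1000 RVN × 0.7599 = 759.9 MYR
759.9 MYR × 0.3886 = 295.29714 JLT

295.30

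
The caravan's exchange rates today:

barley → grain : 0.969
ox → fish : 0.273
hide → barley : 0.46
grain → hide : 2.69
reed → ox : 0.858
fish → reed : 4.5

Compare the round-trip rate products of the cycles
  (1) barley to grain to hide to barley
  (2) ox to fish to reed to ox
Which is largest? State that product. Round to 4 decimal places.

1.1990

(1) 0.969 × 2.69 × 0.46 = 1.19904
(2) 0.273 × 4.5 × 0.858 = 1.05405
Highest is cycle (1) at 1.1990 (>1, arbitrage).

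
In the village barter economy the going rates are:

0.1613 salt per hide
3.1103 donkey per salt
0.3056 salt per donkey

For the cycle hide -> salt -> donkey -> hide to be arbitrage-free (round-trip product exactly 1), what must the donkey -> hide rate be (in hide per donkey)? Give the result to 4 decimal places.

Known legs of the cycle: 0.1613 × 3.1103 = 0.50169139
For no arbitrage the full-cycle product must be 1, so the missing rate is 1 / 0.50169139 ≈ 1.993257.

1.9933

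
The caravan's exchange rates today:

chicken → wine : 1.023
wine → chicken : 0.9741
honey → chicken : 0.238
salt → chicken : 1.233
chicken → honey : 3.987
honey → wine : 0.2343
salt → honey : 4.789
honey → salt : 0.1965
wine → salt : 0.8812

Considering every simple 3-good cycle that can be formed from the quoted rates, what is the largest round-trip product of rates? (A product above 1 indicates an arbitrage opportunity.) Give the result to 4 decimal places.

1.1115

salt→chicken→wine→salt: 1.233 × 1.023 × 0.8812 = 1.11151
salt→honey→wine→salt: 4.789 × 0.2343 × 0.8812 = 0.98876
salt→chicken→honey→salt: 1.233 × 3.987 × 0.1965 = 0.96599
wine→chicken→honey→wine: 0.9741 × 3.987 × 0.2343 = 0.90996
Maximum is salt→chicken→wine→salt at 1.1115; arbitrage exists.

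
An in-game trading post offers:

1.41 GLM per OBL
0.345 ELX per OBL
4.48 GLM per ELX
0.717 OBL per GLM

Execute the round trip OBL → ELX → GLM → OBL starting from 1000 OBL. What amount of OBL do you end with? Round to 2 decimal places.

1108.20

1000 OBL × 0.345 = 345 ELX
345 ELX × 4.48 = 1545.6 GLM
1545.6 GLM × 0.717 = 1108.1952 OBL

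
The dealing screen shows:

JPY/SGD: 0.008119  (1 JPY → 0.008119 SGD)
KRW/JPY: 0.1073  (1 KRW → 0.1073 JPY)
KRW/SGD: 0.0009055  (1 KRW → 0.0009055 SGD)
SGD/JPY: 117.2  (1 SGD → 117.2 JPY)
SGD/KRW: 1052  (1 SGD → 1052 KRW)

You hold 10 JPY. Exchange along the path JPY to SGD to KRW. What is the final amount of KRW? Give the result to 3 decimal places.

10 JPY × 0.008119 = 0.08119 SGD
0.08119 SGD × 1052 = 85.41188 KRW

85.412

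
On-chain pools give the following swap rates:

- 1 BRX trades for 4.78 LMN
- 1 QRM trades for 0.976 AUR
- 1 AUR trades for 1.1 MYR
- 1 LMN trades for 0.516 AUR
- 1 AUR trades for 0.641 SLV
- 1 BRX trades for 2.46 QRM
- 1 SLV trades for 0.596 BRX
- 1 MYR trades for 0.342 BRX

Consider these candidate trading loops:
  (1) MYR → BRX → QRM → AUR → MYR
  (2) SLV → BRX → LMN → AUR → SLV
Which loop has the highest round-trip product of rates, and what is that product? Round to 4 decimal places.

(1) 0.342 × 2.46 × 0.976 × 1.1 = 0.90324
(2) 0.596 × 4.78 × 0.516 × 0.641 = 0.94228
Highest is cycle (2) at 0.9423 (≤1, no arbitrage).

0.9423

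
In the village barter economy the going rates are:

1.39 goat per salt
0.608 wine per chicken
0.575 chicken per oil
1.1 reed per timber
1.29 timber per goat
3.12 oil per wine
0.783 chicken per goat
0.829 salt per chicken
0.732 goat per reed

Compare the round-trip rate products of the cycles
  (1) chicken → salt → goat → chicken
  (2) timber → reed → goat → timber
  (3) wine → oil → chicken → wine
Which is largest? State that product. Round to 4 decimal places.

(1) 0.829 × 1.39 × 0.783 = 0.90226
(2) 1.1 × 0.732 × 1.29 = 1.03871
(3) 3.12 × 0.575 × 0.608 = 1.09075
Highest is cycle (3) at 1.0908 (>1, arbitrage).

1.0908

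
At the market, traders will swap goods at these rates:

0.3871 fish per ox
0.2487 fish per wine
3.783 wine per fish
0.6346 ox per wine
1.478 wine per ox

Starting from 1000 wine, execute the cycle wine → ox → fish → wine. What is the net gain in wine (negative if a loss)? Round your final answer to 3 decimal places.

1000 wine × 0.6346 = 634.6 ox
634.6 ox × 0.3871 = 245.65366 fish
245.65366 fish × 3.783 = 929.30779578 wine
Net change: 929.30779578 − 1000 = -70.69220422 wine

-70.692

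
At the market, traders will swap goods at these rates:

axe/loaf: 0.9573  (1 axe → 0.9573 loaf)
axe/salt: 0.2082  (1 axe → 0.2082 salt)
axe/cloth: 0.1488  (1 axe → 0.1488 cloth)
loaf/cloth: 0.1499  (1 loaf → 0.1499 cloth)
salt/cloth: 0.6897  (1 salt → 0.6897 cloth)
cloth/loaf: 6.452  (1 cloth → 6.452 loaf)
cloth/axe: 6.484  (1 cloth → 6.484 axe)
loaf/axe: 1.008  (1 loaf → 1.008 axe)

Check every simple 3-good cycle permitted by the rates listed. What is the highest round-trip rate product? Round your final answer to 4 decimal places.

0.9677

loaf→axe→cloth→loaf: 1.008 × 0.1488 × 6.452 = 0.96774
salt→cloth→axe→salt: 0.6897 × 6.484 × 0.2082 = 0.93107
loaf→cloth→axe→loaf: 0.1499 × 6.484 × 0.9573 = 0.93045
Maximum is loaf→axe→cloth→loaf at 0.9677; no arbitrage — every cycle loses value.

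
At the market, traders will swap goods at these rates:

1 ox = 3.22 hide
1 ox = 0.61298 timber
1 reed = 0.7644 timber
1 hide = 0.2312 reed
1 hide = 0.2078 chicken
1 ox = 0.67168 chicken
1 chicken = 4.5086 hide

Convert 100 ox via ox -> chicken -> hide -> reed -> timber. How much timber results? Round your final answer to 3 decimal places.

53.520

100 ox × 0.67168 = 67.168 chicken
67.168 chicken × 4.5086 = 302.8336448 hide
302.8336448 hide × 0.2312 = 70.01513867776 reed
70.01513867776 reed × 0.7644 = 53.519572005279744 timber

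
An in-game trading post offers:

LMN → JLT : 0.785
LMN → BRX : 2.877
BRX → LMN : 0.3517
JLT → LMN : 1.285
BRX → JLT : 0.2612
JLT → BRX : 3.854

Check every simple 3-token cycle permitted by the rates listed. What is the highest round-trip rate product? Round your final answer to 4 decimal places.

BRX→LMN→JLT→BRX: 0.3517 × 0.785 × 3.854 = 1.06403
BRX→JLT→LMN→BRX: 0.2612 × 1.285 × 2.877 = 0.96564
Maximum is BRX→LMN→JLT→BRX at 1.0640; arbitrage exists.

1.0640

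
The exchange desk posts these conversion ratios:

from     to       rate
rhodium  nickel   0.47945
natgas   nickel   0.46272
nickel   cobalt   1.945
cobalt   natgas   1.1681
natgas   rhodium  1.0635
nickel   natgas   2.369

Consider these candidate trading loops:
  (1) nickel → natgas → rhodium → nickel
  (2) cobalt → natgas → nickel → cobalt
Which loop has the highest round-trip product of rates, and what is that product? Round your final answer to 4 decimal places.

(1) 2.369 × 1.0635 × 0.47945 = 1.20794
(2) 1.1681 × 0.46272 × 1.945 = 1.05128
Highest is cycle (1) at 1.2079 (>1, arbitrage).

1.2079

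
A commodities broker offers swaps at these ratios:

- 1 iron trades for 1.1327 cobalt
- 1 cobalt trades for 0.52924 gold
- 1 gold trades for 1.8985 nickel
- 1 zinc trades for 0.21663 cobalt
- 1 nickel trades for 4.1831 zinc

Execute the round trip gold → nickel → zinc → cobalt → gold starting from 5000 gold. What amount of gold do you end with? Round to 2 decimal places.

5000 gold × 1.8985 = 9492.5 nickel
9492.5 nickel × 4.1831 = 39708.07675 zinc
39708.07675 zinc × 0.21663 = 8601.9606663525 cobalt
8601.9606663525 cobalt × 0.52924 = 4552.5016630603971 gold

4552.50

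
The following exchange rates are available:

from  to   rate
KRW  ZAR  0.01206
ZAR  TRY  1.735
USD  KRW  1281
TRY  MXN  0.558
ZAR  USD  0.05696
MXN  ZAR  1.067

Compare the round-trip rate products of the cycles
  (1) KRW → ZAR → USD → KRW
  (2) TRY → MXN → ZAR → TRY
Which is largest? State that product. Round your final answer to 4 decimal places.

1.0330

(1) 0.01206 × 0.05696 × 1281 = 0.87997
(2) 0.558 × 1.067 × 1.735 = 1.03299
Highest is cycle (2) at 1.0330 (>1, arbitrage).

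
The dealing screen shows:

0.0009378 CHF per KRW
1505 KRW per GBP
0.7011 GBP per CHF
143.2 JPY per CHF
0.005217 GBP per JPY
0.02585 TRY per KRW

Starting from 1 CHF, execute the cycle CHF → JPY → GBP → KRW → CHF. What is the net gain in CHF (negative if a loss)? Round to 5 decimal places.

1 CHF × 143.2 = 143.2 JPY
143.2 JPY × 0.005217 = 0.7470744 GBP
0.7470744 GBP × 1505 = 1124.346972 KRW
1124.346972 KRW × 0.0009378 = 1.0544125903416 CHF
Net change: 1.0544125903416 − 1 = 0.0544125903416 CHF

0.05441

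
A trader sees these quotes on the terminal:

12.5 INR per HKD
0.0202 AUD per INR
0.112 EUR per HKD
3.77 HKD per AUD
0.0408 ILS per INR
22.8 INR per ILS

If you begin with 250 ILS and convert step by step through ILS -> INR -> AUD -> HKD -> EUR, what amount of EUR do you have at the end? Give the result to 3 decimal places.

250 ILS × 22.8 = 5700 INR
5700 INR × 0.0202 = 115.14 AUD
115.14 AUD × 3.77 = 434.0778 HKD
434.0778 HKD × 0.112 = 48.6167136 EUR

48.617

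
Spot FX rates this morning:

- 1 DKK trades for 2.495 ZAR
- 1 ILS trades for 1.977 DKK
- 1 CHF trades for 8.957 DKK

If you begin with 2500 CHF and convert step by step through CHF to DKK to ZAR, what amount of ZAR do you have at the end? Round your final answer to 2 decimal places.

55869.29

2500 CHF × 8.957 = 22392.5 DKK
22392.5 DKK × 2.495 = 55869.2875 ZAR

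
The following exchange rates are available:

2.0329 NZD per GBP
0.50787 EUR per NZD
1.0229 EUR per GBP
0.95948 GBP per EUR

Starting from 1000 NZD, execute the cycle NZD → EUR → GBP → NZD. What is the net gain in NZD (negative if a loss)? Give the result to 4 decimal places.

-9.3859

1000 NZD × 0.50787 = 507.87 EUR
507.87 EUR × 0.95948 = 487.2911076 GBP
487.2911076 GBP × 2.0329 = 990.61409264004 NZD
Net change: 990.61409264004 − 1000 = -9.38590735996 NZD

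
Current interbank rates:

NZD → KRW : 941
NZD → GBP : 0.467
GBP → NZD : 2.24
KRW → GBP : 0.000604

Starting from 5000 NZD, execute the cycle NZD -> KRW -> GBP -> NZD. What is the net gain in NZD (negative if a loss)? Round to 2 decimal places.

1365.68

5000 NZD × 941 = 4705000 KRW
4705000 KRW × 0.000604 = 2841.82 GBP
2841.82 GBP × 2.24 = 6365.6768 NZD
Net change: 6365.6768 − 5000 = 1365.6768 NZD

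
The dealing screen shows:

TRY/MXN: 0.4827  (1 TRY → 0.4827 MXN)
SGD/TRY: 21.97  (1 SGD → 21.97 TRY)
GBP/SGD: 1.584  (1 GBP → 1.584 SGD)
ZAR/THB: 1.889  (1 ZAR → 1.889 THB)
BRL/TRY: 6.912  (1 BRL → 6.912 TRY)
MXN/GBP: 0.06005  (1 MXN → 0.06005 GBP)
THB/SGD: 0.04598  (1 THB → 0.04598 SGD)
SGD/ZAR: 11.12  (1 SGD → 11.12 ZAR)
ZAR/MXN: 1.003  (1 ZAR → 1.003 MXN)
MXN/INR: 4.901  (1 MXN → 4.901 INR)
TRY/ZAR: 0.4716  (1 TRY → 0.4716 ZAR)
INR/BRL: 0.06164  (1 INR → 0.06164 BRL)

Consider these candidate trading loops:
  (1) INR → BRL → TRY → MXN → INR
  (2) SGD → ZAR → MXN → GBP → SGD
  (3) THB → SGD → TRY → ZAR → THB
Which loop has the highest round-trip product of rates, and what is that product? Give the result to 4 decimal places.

1.0609

(1) 0.06164 × 6.912 × 0.4827 × 4.901 = 1.00793
(2) 11.12 × 1.003 × 0.06005 × 1.584 = 1.06090
(3) 0.04598 × 21.97 × 0.4716 × 1.889 = 0.89992
Highest is cycle (2) at 1.0609 (>1, arbitrage).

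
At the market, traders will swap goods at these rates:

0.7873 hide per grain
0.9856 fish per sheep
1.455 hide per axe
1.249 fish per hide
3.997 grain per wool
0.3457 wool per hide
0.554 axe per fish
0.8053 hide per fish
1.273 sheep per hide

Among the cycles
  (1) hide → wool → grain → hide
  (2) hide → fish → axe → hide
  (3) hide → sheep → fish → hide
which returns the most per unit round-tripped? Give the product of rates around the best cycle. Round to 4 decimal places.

1.0879

(1) 0.3457 × 3.997 × 0.7873 = 1.08786
(2) 1.249 × 0.554 × 1.455 = 1.00678
(3) 1.273 × 0.9856 × 0.8053 = 1.01038
Highest is cycle (1) at 1.0879 (>1, arbitrage).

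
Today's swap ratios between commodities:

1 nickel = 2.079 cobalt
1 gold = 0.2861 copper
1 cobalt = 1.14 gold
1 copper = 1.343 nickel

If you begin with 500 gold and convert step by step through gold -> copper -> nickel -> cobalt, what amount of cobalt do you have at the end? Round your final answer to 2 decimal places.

500 gold × 0.2861 = 143.05 copper
143.05 copper × 1.343 = 192.11615 nickel
192.11615 nickel × 2.079 = 399.40947585 cobalt

399.41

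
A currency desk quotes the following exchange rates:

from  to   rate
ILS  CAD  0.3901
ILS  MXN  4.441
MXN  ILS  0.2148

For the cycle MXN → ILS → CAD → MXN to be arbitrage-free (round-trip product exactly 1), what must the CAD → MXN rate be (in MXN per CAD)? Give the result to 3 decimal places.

11.934

Known legs of the cycle: 0.2148 × 0.3901 = 0.08379348
For no arbitrage the full-cycle product must be 1, so the missing rate is 1 / 0.08379348 ≈ 11.93410.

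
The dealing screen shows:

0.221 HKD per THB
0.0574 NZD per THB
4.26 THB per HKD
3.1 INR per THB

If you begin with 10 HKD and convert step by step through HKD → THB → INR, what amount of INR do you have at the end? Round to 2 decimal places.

10 HKD × 4.26 = 42.6 THB
42.6 THB × 3.1 = 132.06 INR

132.06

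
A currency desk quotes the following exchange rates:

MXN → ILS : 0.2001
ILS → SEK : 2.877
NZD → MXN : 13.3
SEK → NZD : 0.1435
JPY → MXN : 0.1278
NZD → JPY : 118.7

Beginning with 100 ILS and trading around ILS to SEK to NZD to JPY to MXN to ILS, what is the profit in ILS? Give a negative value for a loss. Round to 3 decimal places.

25.320

100 ILS × 2.877 = 287.7 SEK
287.7 SEK × 0.1435 = 41.28495 NZD
41.28495 NZD × 118.7 = 4900.523565 JPY
4900.523565 JPY × 0.1278 = 626.286911607 MXN
626.286911607 MXN × 0.2001 = 125.3200110125607 ILS
Net change: 125.3200110125607 − 100 = 25.3200110125607 ILS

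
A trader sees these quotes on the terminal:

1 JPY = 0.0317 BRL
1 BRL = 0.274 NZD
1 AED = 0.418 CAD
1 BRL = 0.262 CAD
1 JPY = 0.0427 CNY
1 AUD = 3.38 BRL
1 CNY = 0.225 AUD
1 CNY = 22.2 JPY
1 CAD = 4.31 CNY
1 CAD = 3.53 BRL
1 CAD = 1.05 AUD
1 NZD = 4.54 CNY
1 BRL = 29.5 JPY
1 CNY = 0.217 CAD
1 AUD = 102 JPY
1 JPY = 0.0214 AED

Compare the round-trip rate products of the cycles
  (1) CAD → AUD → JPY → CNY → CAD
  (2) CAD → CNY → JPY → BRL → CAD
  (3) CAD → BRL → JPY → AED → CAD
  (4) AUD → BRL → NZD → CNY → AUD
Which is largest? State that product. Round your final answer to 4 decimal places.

0.9924

(1) 1.05 × 102 × 0.0427 × 0.217 = 0.99238
(2) 4.31 × 22.2 × 0.0317 × 0.262 = 0.79468
(3) 3.53 × 29.5 × 0.0214 × 0.418 = 0.93151
(4) 3.38 × 0.274 × 4.54 × 0.225 = 0.94603
Highest is cycle (1) at 0.9924 (≤1, no arbitrage).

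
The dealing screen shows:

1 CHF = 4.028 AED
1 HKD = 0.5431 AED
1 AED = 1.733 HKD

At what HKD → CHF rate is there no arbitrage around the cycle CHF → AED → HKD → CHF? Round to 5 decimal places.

Known legs of the cycle: 4.028 × 1.733 = 6.980524
For no arbitrage the full-cycle product must be 1, so the missing rate is 1 / 6.980524 ≈ 0.1432557.

0.14326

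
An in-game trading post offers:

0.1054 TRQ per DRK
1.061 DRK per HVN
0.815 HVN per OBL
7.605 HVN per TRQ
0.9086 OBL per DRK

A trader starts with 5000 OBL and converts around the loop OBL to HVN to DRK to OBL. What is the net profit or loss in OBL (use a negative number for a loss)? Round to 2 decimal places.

5000 OBL × 0.815 = 4075 HVN
4075 HVN × 1.061 = 4323.575 DRK
4323.575 DRK × 0.9086 = 3928.400245 OBL
Net change: 3928.400245 − 5000 = -1071.599755 OBL

-1071.60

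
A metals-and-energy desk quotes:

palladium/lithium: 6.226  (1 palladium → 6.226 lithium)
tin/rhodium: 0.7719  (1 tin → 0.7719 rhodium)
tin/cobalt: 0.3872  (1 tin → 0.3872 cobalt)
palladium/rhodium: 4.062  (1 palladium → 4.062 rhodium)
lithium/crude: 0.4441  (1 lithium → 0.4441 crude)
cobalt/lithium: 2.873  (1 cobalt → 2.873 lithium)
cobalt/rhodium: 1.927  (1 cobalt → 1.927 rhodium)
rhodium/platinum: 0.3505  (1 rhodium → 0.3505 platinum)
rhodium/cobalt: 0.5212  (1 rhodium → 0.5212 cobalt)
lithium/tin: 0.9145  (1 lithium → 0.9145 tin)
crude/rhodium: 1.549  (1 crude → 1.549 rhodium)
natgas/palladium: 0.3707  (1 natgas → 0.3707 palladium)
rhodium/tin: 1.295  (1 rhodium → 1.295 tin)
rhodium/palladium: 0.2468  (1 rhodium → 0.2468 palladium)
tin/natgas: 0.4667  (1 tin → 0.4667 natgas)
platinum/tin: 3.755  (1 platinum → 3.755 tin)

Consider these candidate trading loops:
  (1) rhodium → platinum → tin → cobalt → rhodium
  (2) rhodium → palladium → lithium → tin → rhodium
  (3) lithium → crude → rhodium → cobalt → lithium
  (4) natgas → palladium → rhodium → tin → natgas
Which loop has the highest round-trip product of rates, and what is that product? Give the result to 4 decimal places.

(1) 0.3505 × 3.755 × 0.3872 × 1.927 = 0.98201
(2) 0.2468 × 6.226 × 0.9145 × 0.7719 = 1.08467
(3) 0.4441 × 1.549 × 0.5212 × 2.873 = 1.03008
(4) 0.3707 × 4.062 × 1.295 × 0.4667 = 0.91006
Highest is cycle (2) at 1.0847 (>1, arbitrage).

1.0847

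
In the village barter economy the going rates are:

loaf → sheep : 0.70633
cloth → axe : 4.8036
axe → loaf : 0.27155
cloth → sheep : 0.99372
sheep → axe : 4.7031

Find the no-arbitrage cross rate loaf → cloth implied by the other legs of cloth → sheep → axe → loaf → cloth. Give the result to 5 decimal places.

Known legs of the cycle: 0.99372 × 4.7031 × 0.27155 = 1.2691064486646
For no arbitrage the full-cycle product must be 1, so the missing rate is 1 / 1.2691064486646 ≈ 0.7879560.

0.78796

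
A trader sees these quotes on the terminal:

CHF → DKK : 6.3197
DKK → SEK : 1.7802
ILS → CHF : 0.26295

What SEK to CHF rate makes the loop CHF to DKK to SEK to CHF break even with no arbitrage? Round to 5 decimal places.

Known legs of the cycle: 6.3197 × 1.7802 = 11.25032994
For no arbitrage the full-cycle product must be 1, so the missing rate is 1 / 11.25032994 ≈ 0.0888863.

0.08889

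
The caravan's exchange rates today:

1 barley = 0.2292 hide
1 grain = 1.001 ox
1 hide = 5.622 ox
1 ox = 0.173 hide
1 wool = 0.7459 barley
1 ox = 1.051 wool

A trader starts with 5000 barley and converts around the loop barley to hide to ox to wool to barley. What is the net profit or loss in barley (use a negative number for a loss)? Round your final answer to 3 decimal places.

50.784

5000 barley × 0.2292 = 1146 hide
1146 hide × 5.622 = 6442.812 ox
6442.812 ox × 1.051 = 6771.395412 wool
6771.395412 wool × 0.7459 = 5050.7838378108 barley
Net change: 5050.7838378108 − 5000 = 50.7838378108 barley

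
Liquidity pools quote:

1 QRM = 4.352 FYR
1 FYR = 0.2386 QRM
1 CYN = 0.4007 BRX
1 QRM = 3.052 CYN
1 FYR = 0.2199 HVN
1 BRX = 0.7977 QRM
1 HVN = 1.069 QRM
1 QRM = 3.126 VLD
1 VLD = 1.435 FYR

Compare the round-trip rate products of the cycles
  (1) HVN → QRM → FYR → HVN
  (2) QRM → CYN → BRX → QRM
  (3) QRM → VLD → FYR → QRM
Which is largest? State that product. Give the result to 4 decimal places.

(1) 1.069 × 4.352 × 0.2199 = 1.02304
(2) 3.052 × 0.4007 × 0.7977 = 0.97554
(3) 3.126 × 1.435 × 0.2386 = 1.07031
Highest is cycle (3) at 1.0703 (>1, arbitrage).

1.0703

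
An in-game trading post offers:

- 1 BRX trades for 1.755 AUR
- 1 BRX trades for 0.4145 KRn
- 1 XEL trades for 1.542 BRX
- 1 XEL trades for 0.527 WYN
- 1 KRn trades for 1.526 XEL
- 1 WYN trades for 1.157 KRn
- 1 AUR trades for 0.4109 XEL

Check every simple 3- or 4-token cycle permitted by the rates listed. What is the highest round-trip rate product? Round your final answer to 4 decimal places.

XEL→BRX→AUR→XEL: 1.542 × 1.755 × 0.4109 = 1.11198
XEL→BRX→KRn→XEL: 1.542 × 0.4145 × 1.526 = 0.97536
XEL→WYN→KRn→XEL: 0.527 × 1.157 × 1.526 = 0.93046
Maximum is XEL→BRX→AUR→XEL at 1.1120; arbitrage exists.

1.1120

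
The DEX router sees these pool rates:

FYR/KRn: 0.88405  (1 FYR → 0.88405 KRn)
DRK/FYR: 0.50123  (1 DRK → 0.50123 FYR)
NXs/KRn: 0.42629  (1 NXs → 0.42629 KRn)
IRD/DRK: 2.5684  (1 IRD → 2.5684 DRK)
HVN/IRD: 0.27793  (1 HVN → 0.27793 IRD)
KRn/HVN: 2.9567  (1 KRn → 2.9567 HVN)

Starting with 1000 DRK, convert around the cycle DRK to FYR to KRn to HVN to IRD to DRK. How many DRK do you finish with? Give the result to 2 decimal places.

935.23

1000 DRK × 0.50123 = 501.23 FYR
501.23 FYR × 0.88405 = 443.1123815 KRn
443.1123815 KRn × 2.9567 = 1310.15037838105 HVN
1310.15037838105 HVN × 0.27793 = 364.1300946634452265 IRD
364.1300946634452265 IRD × 2.5684 = 935.2317351335927197426 DRK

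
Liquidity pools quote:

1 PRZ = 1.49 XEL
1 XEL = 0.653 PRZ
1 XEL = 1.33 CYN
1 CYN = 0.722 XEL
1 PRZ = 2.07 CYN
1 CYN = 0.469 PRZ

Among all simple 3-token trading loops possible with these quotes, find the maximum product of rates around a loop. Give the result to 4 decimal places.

PRZ→CYN→XEL→PRZ: 2.07 × 0.722 × 0.653 = 0.97593
PRZ→XEL→CYN→PRZ: 1.49 × 1.33 × 0.469 = 0.92942
Maximum is PRZ→CYN→XEL→PRZ at 0.9759; no arbitrage — every cycle loses value.

0.9759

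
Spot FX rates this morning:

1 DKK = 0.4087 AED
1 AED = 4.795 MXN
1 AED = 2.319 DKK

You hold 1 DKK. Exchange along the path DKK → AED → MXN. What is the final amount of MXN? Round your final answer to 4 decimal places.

1 DKK × 0.4087 = 0.4087 AED
0.4087 AED × 4.795 = 1.9597165 MXN

1.9597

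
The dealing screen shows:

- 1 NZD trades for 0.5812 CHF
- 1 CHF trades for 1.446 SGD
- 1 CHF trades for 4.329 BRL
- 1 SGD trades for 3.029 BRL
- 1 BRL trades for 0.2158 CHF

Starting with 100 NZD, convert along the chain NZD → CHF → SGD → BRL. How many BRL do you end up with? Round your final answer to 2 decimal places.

254.56

100 NZD × 0.5812 = 58.12 CHF
58.12 CHF × 1.446 = 84.04152 SGD
84.04152 SGD × 3.029 = 254.56176408 BRL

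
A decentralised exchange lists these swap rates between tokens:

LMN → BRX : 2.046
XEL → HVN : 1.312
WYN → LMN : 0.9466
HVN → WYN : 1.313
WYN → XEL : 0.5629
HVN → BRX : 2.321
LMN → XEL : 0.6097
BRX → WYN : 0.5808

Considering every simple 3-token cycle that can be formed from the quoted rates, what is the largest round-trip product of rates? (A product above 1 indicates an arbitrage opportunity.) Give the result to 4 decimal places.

1.1249

LMN→BRX→WYN→LMN: 2.046 × 0.5808 × 0.9466 = 1.12486
HVN→WYN→XEL→HVN: 1.313 × 0.5629 × 1.312 = 0.96968
Maximum is LMN→BRX→WYN→LMN at 1.1249; arbitrage exists.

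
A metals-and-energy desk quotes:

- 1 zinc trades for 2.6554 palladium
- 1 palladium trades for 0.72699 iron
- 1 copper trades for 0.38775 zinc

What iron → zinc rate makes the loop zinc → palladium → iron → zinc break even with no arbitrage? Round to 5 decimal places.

0.51801

Known legs of the cycle: 2.6554 × 0.72699 = 1.930449246
For no arbitrage the full-cycle product must be 1, so the missing rate is 1 / 1.930449246 ≈ 0.5180141.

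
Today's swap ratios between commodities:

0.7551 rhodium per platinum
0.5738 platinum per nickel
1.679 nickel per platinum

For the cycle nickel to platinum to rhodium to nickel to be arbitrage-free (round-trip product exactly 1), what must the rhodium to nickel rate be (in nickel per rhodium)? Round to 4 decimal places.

Known legs of the cycle: 0.5738 × 0.7551 = 0.43327638
For no arbitrage the full-cycle product must be 1, so the missing rate is 1 / 0.43327638 ≈ 2.307996.

2.3080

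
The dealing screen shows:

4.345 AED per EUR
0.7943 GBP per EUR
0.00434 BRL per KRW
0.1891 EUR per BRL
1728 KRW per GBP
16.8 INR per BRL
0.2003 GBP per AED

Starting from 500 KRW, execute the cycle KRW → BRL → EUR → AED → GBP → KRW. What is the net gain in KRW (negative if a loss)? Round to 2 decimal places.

500 KRW × 0.00434 = 2.17 BRL
2.17 BRL × 0.1891 = 0.410347 EUR
0.410347 EUR × 4.345 = 1.782957715 AED
1.782957715 AED × 0.2003 = 0.3571264303145 GBP
0.3571264303145 GBP × 1728 = 617.114471583456 KRW
Net change: 617.114471583456 − 500 = 117.114471583456 KRW

117.11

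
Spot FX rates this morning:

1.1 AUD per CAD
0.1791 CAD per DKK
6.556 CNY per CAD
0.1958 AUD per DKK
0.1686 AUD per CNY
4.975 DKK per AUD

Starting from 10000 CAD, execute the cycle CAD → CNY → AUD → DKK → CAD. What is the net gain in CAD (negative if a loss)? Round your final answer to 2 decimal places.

-151.16

10000 CAD × 6.556 = 65560 CNY
65560 CNY × 0.1686 = 11053.416 AUD
11053.416 AUD × 4.975 = 54990.7446 DKK
54990.7446 DKK × 0.1791 = 9848.84235786 CAD
Net change: 9848.84235786 − 10000 = -151.15764214 CAD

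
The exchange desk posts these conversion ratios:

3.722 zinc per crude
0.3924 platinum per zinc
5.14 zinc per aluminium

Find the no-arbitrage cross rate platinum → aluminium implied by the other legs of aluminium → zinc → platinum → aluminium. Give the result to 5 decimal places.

Known legs of the cycle: 5.14 × 0.3924 = 2.016936
For no arbitrage the full-cycle product must be 1, so the missing rate is 1 / 2.016936 ≈ 0.4958016.

0.49580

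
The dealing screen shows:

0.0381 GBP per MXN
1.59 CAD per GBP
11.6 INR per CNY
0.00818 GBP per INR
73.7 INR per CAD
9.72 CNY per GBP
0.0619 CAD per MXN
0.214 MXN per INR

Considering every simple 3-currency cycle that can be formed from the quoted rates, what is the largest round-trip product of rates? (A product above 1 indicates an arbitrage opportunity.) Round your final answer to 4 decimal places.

0.9763

CAD→INR→MXN→CAD: 73.7 × 0.214 × 0.0619 = 0.97627
CAD→INR→GBP→CAD: 73.7 × 0.00818 × 1.59 = 0.95856
GBP→CNY→INR→GBP: 9.72 × 11.6 × 0.00818 = 0.92231
Maximum is CAD→INR→MXN→CAD at 0.9763; no arbitrage — every cycle loses value.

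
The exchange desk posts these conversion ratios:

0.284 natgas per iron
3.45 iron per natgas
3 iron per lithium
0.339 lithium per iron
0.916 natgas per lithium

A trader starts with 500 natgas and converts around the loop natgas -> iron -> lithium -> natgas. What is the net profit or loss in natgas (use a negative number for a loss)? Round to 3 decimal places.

500 natgas × 3.45 = 1725 iron
1725 iron × 0.339 = 584.775 lithium
584.775 lithium × 0.916 = 535.6539 natgas
Net change: 535.6539 − 500 = 35.6539 natgas

35.654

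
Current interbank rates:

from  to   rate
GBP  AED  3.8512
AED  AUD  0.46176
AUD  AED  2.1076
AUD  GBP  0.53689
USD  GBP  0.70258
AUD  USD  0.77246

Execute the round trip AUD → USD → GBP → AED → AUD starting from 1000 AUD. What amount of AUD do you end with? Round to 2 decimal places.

1000 AUD × 0.77246 = 772.46 USD
772.46 USD × 0.70258 = 542.7149468 GBP
542.7149468 GBP × 3.8512 = 2090.10380311616 AED
2090.10380311616 AED × 0.46176 = 965.1263321269180416 AUD

965.13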